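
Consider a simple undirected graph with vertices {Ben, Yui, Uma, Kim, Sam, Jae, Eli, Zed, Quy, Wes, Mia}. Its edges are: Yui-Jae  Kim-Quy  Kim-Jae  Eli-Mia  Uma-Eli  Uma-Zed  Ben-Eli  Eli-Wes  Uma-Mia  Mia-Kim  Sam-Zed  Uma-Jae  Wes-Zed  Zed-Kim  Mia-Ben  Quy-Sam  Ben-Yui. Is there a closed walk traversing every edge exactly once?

No

Degrees: Ben:3, Yui:2, Uma:4, Kim:4, Sam:2, Jae:3, Eli:4, Zed:4, Quy:2, Wes:2, Mia:4
Vertices with odd degree: Ben, Jae. An Eulerian circuit requires all degrees even.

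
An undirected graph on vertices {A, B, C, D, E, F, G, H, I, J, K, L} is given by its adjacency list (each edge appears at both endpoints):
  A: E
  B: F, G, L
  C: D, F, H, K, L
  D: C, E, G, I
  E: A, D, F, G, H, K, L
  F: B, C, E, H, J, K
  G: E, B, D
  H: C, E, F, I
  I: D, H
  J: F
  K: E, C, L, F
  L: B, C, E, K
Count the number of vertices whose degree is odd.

Degrees: A:1, B:3, C:5, D:4, E:7, F:6, G:3, H:4, I:2, J:1, K:4, L:4
Odd-degree vertices: A, B, C, E, G, J.

6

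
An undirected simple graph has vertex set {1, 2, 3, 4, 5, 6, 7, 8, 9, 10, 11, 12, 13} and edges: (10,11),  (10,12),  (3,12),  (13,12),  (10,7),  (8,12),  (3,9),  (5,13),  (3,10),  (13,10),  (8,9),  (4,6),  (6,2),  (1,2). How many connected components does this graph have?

2

Component: {1, 2, 4, 6}
Component: {3, 5, 7, 8, 9, 10, 11, 12, 13}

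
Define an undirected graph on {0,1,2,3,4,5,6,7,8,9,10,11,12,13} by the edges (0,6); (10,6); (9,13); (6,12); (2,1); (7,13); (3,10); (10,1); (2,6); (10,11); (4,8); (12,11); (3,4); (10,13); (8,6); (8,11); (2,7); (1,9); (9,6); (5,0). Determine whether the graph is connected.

Starting from 0 and exploring outward reaches every vertex (0, 6, 5, 10, 12, 9, 8, 2, 13, 3, 11, 1, 4, 7); the graph is connected.

Yes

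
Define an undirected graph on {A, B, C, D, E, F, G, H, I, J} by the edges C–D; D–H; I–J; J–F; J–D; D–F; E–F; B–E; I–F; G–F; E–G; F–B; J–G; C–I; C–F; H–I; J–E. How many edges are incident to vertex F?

7

Neighbors of F: B, C, D, E, G, I, J.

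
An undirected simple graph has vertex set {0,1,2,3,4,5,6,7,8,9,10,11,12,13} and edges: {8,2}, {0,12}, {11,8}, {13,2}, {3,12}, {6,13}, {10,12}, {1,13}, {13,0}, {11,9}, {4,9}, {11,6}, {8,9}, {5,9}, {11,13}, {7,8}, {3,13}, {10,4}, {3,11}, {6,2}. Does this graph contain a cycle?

|V| = 14, |E| = 20, number of components = 1.
Since 20 > 14 - 1, a cycle must exist; for instance 13-6-2-8-11-13.

Yes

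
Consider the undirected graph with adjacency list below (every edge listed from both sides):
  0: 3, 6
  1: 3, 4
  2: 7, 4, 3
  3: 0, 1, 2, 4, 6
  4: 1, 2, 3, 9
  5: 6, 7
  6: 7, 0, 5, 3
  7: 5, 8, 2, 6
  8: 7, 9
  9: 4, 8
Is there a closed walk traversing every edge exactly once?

Degrees: 0:2, 1:2, 2:3, 3:5, 4:4, 5:2, 6:4, 7:4, 8:2, 9:2
2, 3 have odd degree; an Eulerian circuit needs every degree to be even, so none exists.

No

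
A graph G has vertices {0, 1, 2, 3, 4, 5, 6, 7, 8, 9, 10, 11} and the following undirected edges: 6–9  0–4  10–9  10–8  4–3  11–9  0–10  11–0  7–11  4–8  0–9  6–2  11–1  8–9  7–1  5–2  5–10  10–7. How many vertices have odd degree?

Degrees: 0:4, 1:2, 2:2, 3:1, 4:3, 5:2, 6:2, 7:3, 8:3, 9:5, 10:5, 11:4
Odd-degree vertices: 3, 4, 7, 8, 9, 10.

6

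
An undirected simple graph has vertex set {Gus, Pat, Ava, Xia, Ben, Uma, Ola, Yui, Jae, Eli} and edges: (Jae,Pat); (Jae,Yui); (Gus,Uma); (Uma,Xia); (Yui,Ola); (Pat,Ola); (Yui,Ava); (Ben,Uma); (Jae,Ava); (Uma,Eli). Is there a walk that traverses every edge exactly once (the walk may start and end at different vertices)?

Degrees: Gus:1, Pat:2, Ava:2, Xia:1, Ben:1, Uma:4, Ola:2, Yui:3, Jae:3, Eli:1
Odd-degree vertices: Gus, Xia, Ben, Yui, Jae, Eli (6 total).
An Eulerian trail requires 0 or 2 odd-degree vertices; here there are 6.

No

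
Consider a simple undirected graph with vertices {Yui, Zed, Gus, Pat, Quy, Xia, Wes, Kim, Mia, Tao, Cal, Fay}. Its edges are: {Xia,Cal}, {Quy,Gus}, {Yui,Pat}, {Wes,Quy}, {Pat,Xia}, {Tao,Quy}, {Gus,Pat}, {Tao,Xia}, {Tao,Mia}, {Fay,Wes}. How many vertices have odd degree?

8

Degrees: Yui:1, Zed:0, Gus:2, Pat:3, Quy:3, Xia:3, Wes:2, Kim:0, Mia:1, Tao:3, Cal:1, Fay:1
Odd-degree vertices: Yui, Pat, Quy, Xia, Mia, Tao, Cal, Fay.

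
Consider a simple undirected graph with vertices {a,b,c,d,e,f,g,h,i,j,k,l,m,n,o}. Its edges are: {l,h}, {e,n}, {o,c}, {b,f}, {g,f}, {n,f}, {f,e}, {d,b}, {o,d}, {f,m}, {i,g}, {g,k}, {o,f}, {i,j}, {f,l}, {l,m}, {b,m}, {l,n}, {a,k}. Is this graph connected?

A breadth-first search from a visits a, k, g, i, f, j, n, l, o, m, e, b, h, d, c — all 15 vertices — so the graph is connected.

Yes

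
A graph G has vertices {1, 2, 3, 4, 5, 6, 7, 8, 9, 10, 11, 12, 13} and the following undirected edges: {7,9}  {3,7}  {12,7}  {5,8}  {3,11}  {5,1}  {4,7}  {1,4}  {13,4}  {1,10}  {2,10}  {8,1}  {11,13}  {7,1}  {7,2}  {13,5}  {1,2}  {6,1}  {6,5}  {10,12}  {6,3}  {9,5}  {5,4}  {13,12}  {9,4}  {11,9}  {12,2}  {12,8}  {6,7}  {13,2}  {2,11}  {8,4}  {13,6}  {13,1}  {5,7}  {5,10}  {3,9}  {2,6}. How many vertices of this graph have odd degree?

Degrees: 1:8, 2:7, 3:4, 4:6, 5:8, 6:6, 7:8, 8:4, 9:5, 10:4, 11:4, 12:5, 13:7
Odd-degree vertices: 2, 9, 12, 13.

4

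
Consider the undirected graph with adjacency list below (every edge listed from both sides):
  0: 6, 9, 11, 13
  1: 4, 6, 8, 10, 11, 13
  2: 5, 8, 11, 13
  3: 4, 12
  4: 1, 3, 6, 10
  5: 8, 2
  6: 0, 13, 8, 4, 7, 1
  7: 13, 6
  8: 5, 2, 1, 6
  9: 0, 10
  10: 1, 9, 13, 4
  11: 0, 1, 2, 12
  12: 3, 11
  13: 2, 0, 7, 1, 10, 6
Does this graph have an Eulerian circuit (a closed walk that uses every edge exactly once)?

Degrees: 0:4, 1:6, 2:4, 3:2, 4:4, 5:2, 6:6, 7:2, 8:4, 9:2, 10:4, 11:4, 12:2, 13:6
All degrees are even and the non-isolated vertices are connected — an Eulerian circuit exists.

Yes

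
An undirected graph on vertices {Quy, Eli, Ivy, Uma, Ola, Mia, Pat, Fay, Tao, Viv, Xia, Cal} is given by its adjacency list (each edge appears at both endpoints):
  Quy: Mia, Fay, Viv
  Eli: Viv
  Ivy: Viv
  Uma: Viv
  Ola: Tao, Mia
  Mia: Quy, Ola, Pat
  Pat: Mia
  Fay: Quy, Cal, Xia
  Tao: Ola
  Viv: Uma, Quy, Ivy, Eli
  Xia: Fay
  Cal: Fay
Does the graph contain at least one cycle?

|V| = 12, |E| = 11, number of components = 1.
A forest on 12 vertices with 1 component has exactly 11 edges, which matches — so no cycle.

No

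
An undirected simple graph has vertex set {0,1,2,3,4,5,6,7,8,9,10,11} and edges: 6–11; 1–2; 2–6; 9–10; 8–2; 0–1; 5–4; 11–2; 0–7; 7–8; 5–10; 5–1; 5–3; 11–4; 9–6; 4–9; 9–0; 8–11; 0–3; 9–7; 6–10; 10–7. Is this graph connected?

Yes

Starting from 0 and exploring outward reaches every vertex (0, 7, 3, 1, 9, 10, 8, 5, 2, 4, 6, 11); the graph is connected.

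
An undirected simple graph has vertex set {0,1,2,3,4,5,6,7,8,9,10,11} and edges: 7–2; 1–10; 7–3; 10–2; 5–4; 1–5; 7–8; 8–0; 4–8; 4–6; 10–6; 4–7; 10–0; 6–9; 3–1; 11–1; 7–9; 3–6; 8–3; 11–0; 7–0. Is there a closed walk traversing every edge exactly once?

Yes

Degrees: 0:4, 1:4, 2:2, 3:4, 4:4, 5:2, 6:4, 7:6, 8:4, 9:2, 10:4, 11:2
All degrees are even and the non-isolated vertices are connected — an Eulerian circuit exists.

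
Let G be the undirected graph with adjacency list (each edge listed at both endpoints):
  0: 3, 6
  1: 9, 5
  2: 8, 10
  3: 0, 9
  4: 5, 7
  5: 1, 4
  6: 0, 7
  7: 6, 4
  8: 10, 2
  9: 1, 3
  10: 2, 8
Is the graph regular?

Yes

Degrees: 0:2, 1:2, 2:2, 3:2, 4:2, 5:2, 6:2, 7:2, 8:2, 9:2, 10:2
Every vertex has degree 2, so the graph is 2-regular.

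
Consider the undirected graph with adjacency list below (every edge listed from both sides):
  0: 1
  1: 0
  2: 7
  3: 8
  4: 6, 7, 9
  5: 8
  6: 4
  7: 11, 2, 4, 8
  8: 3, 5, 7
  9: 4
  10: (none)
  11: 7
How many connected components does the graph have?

Component: {10}
Component: {0, 1}
Component: {2, 3, 4, 5, 6, 7, 8, 9, 11}

3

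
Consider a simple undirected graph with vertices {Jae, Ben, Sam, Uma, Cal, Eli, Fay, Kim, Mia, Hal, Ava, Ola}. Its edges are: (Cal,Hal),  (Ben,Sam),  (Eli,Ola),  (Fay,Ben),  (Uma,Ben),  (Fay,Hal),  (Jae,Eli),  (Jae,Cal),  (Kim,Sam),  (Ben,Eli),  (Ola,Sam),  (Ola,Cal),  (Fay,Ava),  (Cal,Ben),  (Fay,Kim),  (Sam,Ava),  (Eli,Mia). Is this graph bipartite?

Yes

A valid 2-coloring puts {Sam, Uma, Cal, Eli, Fay} on one side and {Jae, Ben, Kim, Mia, Hal, Ava, Ola} on the other; every edge crosses between the two sides.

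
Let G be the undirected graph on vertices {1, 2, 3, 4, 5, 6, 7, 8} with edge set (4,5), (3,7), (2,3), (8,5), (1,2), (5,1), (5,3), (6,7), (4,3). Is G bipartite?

The cycle 4-3-5-4 has length 3, which is odd, so the graph is not bipartite.

No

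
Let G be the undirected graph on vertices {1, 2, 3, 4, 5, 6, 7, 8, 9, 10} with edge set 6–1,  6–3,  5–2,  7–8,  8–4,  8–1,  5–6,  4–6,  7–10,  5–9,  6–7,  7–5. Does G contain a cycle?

Yes

|V| = 10, |E| = 12, number of components = 1.
Since 12 > 10 - 1, a cycle must exist; for instance 6-7-5-6.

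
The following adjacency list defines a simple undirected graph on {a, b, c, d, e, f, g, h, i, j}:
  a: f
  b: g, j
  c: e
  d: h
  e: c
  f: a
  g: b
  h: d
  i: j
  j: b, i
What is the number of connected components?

4

Component: {a, f}
Component: {c, e}
Component: {d, h}
Component: {b, g, i, j}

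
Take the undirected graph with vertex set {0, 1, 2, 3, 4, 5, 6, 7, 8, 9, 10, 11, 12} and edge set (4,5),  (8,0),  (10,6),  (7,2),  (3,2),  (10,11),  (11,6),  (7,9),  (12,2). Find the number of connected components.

Component: {1}
Component: {0, 8}
Component: {4, 5}
Component: {6, 10, 11}
Component: {2, 3, 7, 9, 12}

5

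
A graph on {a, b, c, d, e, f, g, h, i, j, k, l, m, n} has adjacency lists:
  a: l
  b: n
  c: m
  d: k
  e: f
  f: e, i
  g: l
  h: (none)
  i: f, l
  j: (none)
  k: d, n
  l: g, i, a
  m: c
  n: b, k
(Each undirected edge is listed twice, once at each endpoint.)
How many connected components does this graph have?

5

Component: {h}
Component: {j}
Component: {c, m}
Component: {b, d, k, n}
Component: {a, e, f, g, i, l}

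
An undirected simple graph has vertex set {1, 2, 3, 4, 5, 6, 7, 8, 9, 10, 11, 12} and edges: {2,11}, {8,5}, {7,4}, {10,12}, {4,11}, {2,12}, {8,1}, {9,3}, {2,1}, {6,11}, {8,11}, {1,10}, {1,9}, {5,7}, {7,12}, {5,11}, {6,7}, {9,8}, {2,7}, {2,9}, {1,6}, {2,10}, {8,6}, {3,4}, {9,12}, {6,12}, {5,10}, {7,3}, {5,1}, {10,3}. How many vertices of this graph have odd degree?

Degrees: 1:6, 2:6, 3:4, 4:3, 5:5, 6:5, 7:6, 8:5, 9:5, 10:5, 11:5, 12:5
Odd-degree vertices: 4, 5, 6, 8, 9, 10, 11, 12.

8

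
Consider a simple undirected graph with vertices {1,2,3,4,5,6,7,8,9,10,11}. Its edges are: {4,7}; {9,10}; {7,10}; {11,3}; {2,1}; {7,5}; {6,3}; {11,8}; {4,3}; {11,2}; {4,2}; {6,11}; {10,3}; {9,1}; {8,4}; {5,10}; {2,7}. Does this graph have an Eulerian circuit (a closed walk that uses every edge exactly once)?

Degrees: 1:2, 2:4, 3:4, 4:4, 5:2, 6:2, 7:4, 8:2, 9:2, 10:4, 11:4
Every vertex has even degree and the edges form a single connected piece, so an Eulerian circuit exists.

Yes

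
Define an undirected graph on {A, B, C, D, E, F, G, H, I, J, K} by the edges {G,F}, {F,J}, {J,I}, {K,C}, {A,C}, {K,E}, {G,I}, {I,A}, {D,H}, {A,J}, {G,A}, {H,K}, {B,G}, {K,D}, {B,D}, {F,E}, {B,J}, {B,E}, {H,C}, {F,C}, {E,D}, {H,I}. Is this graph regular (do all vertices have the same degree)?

Yes

Degrees: A:4, B:4, C:4, D:4, E:4, F:4, G:4, H:4, I:4, J:4, K:4
All degrees equal 4; the graph is regular.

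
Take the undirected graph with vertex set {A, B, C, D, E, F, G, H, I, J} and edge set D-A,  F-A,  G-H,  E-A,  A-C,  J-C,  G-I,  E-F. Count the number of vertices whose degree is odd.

4

Degrees: A:4, B:0, C:2, D:1, E:2, F:2, G:2, H:1, I:1, J:1
Odd-degree vertices: D, H, I, J.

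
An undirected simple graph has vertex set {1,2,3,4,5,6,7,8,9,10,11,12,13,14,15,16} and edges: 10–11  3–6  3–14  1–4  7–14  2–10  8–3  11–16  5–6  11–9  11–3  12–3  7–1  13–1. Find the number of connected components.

Component: {15}
Component: {1, 2, 3, 4, 5, 6, 7, 8, 9, 10, 11, 12, 13, 14, 16}

2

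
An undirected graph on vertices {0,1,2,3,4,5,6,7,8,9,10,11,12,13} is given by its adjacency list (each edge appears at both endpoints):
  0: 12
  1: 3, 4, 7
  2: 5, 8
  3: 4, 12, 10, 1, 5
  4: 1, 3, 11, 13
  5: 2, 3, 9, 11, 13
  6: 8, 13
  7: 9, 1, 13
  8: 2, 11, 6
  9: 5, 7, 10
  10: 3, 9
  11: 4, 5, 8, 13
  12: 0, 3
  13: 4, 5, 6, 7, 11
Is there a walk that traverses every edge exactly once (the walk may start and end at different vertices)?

Degrees: 0:1, 1:3, 2:2, 3:5, 4:4, 5:5, 6:2, 7:3, 8:3, 9:3, 10:2, 11:4, 12:2, 13:5
Odd-degree vertices: 0, 1, 3, 5, 7, 8, 9, 13 (8 total).
With 8 odd-degree vertices (more than two), no single trail can use every edge.

No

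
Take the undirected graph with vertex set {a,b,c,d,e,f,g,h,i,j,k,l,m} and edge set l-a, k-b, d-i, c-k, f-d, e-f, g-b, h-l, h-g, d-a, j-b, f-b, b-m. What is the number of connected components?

Component: {a, b, c, d, e, f, g, h, i, j, k, l, m}

1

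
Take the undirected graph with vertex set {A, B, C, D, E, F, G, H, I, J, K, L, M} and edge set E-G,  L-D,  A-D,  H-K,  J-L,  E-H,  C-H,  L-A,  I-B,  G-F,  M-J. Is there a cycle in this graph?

Yes

|V| = 13, |E| = 11, number of components = 3.
Since 11 > 13 - 3, a cycle must exist; for instance A-L-D-A.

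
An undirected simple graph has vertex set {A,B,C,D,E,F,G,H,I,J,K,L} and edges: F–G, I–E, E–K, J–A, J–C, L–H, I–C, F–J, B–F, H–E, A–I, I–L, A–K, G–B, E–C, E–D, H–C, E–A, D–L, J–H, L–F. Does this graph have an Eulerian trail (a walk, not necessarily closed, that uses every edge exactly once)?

Degrees: A:4, B:2, C:4, D:2, E:6, F:4, G:2, H:4, I:4, J:4, K:2, L:4
Odd-degree vertices: none (0 total).
The non-isolated vertices are connected and exactly 0 have odd degree, so an Eulerian trail exists.

Yes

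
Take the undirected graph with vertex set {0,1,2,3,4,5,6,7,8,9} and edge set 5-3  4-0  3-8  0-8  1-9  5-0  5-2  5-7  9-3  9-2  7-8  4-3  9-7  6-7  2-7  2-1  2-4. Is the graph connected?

Yes

Starting from 0 and exploring outward reaches every vertex (0, 4, 8, 5, 3, 2, 7, 9, 1, 6); the graph is connected.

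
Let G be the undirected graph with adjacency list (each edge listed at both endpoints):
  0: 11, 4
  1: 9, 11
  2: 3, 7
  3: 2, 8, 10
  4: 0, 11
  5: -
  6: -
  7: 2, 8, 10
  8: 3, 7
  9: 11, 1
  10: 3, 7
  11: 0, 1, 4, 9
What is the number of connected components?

Component: {5}
Component: {6}
Component: {0, 1, 4, 9, 11}
Component: {2, 3, 7, 8, 10}

4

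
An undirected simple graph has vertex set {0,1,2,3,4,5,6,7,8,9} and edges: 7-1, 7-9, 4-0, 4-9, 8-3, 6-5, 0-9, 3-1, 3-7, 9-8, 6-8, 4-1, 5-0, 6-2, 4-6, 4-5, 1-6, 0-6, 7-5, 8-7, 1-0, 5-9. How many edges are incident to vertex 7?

5

Neighbors of 7: 1, 3, 5, 8, 9.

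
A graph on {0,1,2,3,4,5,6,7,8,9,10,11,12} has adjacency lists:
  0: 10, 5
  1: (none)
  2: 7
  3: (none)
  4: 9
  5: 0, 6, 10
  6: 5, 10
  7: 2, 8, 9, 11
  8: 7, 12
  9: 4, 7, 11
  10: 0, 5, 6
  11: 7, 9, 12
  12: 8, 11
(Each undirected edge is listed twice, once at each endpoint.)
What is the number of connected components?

Component: {1}
Component: {3}
Component: {0, 5, 6, 10}
Component: {2, 4, 7, 8, 9, 11, 12}

4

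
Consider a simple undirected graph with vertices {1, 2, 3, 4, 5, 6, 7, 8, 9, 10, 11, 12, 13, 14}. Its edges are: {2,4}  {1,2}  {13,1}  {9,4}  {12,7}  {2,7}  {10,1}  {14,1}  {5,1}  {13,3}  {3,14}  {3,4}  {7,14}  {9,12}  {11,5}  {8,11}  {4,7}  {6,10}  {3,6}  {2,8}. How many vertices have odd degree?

2

Degrees: 1:5, 2:4, 3:4, 4:4, 5:2, 6:2, 7:4, 8:2, 9:2, 10:2, 11:2, 12:2, 13:2, 14:3
Odd-degree vertices: 1, 14.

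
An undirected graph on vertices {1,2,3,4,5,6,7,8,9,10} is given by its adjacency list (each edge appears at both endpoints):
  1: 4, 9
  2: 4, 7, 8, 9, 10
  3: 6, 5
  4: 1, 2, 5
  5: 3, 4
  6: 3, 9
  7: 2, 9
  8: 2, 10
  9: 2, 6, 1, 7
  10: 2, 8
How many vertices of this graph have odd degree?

2

Degrees: 1:2, 2:5, 3:2, 4:3, 5:2, 6:2, 7:2, 8:2, 9:4, 10:2
Odd-degree vertices: 2, 4.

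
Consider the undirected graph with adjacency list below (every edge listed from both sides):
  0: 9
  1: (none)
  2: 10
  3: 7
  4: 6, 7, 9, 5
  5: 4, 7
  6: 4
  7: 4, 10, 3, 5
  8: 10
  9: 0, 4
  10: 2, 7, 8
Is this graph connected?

No

Component: {1}
Component: {0, 2, 3, 4, 5, 6, 7, 8, 9, 10}
There are 2 separate components, so the graph is not connected.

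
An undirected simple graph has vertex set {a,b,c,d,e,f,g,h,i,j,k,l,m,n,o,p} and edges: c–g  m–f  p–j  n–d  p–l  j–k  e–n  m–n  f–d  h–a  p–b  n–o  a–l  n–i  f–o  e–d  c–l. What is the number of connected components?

Component: {d, e, f, i, m, n, o}
Component: {a, b, c, g, h, j, k, l, p}

2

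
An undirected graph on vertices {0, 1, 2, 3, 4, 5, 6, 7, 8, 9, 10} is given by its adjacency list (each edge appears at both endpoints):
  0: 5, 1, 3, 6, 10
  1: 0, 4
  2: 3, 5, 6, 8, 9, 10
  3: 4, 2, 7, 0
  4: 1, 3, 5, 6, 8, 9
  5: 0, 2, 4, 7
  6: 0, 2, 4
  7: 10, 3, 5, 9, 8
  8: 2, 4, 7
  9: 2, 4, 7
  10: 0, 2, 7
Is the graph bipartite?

Yes

A valid 2-coloring puts {1, 3, 5, 6, 8, 9, 10} on one side and {0, 2, 4, 7} on the other; every edge crosses between the two sides.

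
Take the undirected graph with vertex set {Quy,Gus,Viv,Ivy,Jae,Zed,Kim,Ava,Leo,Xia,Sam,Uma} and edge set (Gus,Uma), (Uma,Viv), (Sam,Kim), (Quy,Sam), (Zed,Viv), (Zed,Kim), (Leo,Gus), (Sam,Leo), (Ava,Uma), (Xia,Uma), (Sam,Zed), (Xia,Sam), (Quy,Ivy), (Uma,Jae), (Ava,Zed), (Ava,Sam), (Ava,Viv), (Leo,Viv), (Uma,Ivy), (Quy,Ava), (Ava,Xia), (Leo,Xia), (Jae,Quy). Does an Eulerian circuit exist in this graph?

Degrees: Quy:4, Gus:2, Viv:4, Ivy:2, Jae:2, Zed:4, Kim:2, Ava:6, Leo:4, Xia:4, Sam:6, Uma:6
Every vertex has even degree and the edges form a single connected piece, so an Eulerian circuit exists.

Yes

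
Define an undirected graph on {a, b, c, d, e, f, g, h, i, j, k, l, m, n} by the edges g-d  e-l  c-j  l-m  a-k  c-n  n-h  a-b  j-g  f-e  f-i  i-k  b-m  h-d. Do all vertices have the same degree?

Degrees: a:2, b:2, c:2, d:2, e:2, f:2, g:2, h:2, i:2, j:2, k:2, l:2, m:2, n:2
All degrees equal 2; the graph is regular.

Yes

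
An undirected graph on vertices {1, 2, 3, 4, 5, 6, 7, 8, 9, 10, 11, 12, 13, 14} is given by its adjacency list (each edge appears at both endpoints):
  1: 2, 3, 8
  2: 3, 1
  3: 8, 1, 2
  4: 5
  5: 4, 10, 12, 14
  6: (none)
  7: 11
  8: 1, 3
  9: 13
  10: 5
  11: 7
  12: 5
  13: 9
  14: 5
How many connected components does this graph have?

Component: {6}
Component: {7, 11}
Component: {9, 13}
Component: {1, 2, 3, 8}
Component: {4, 5, 10, 12, 14}

5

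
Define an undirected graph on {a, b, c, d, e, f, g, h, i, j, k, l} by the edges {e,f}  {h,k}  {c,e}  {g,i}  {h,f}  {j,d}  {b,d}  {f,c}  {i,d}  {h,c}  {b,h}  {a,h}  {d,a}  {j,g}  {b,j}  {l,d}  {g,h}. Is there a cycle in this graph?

|V| = 12, |E| = 17, number of components = 1.
One cycle is c-e-f-c.

Yes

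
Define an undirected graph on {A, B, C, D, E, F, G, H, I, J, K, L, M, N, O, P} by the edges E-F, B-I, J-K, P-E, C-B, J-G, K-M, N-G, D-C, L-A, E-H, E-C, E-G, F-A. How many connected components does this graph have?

Component: {O}
Component: {A, B, C, D, E, F, G, H, I, J, K, L, M, N, P}

2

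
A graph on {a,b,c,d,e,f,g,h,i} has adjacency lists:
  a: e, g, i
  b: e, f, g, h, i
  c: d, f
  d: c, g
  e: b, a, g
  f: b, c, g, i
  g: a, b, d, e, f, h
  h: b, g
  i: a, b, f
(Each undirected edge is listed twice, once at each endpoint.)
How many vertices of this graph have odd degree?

Degrees: a:3, b:5, c:2, d:2, e:3, f:4, g:6, h:2, i:3
Odd-degree vertices: a, b, e, i.

4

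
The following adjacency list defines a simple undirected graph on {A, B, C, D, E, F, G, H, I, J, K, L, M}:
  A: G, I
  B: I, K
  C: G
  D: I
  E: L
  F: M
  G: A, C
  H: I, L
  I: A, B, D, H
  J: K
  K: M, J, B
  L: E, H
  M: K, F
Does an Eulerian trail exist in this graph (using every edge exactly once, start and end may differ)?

Degrees: A:2, B:2, C:1, D:1, E:1, F:1, G:2, H:2, I:4, J:1, K:3, L:2, M:2
Odd-degree vertices: C, D, E, F, J, K (6 total).
With 6 odd-degree vertices (more than two), no single trail can use every edge.

No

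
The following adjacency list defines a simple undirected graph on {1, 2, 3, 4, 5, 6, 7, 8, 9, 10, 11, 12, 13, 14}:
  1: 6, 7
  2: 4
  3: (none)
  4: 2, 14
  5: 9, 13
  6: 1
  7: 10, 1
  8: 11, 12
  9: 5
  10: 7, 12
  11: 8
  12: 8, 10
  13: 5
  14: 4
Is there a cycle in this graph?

No

|V| = 14, |E| = 10, number of components = 4.
Since 10 = 14 - 4, the graph is a forest and contains no cycle.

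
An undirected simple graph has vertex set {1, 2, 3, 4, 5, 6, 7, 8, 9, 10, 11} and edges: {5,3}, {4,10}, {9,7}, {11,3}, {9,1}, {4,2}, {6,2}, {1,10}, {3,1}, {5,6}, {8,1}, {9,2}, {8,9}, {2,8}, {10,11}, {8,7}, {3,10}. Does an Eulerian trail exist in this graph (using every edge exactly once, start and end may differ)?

Degrees: 1:4, 2:4, 3:4, 4:2, 5:2, 6:2, 7:2, 8:4, 9:4, 10:4, 11:2
Odd-degree vertices: none (0 total).
With 0 odd-degree vertices and all edges in one connected piece, an Eulerian trail exists.

Yes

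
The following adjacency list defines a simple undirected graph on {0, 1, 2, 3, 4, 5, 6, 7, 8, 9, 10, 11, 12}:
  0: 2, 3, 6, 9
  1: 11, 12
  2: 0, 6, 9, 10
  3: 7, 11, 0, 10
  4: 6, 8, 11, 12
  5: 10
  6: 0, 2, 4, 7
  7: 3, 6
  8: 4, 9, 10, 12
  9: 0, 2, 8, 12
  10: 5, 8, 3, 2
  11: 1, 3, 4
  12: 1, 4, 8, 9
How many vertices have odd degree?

2

Degrees: 0:4, 1:2, 2:4, 3:4, 4:4, 5:1, 6:4, 7:2, 8:4, 9:4, 10:4, 11:3, 12:4
Odd-degree vertices: 5, 11.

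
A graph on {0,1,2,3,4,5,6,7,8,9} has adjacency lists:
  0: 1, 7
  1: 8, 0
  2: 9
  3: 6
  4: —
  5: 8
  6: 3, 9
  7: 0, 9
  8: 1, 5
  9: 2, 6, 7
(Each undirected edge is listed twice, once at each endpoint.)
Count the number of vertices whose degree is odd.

4

Degrees: 0:2, 1:2, 2:1, 3:1, 4:0, 5:1, 6:2, 7:2, 8:2, 9:3
Odd-degree vertices: 2, 3, 5, 9.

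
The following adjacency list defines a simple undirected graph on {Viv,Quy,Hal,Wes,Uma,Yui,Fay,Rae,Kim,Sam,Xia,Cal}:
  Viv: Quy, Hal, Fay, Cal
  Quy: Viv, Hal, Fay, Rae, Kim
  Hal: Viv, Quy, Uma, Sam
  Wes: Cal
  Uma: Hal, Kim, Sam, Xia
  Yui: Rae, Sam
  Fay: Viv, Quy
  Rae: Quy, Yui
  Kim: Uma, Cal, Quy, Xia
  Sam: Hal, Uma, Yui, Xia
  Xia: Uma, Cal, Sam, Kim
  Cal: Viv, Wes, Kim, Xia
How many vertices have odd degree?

2

Degrees: Viv:4, Quy:5, Hal:4, Wes:1, Uma:4, Yui:2, Fay:2, Rae:2, Kim:4, Sam:4, Xia:4, Cal:4
Odd-degree vertices: Quy, Wes.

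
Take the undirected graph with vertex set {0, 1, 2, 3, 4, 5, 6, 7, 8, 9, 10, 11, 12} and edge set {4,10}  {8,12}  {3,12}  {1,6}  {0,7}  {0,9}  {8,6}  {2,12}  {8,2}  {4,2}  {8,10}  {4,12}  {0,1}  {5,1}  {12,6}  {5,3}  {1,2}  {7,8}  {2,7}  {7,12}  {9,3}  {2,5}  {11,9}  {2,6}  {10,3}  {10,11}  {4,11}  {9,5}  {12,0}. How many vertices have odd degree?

Degrees: 0:4, 1:4, 2:7, 3:4, 4:4, 5:4, 6:4, 7:4, 8:5, 9:4, 10:4, 11:3, 12:7
Odd-degree vertices: 2, 8, 11, 12.

4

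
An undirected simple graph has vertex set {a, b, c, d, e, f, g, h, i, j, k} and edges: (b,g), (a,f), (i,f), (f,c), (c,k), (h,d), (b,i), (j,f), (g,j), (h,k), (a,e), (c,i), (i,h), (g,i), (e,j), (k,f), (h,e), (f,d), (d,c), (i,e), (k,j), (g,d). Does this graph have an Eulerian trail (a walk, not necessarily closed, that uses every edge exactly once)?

Yes

Degrees: a:2, b:2, c:4, d:4, e:4, f:6, g:4, h:4, i:6, j:4, k:4
Odd-degree vertices: none (0 total).
With 0 odd-degree vertices and all edges in one connected piece, an Eulerian trail exists.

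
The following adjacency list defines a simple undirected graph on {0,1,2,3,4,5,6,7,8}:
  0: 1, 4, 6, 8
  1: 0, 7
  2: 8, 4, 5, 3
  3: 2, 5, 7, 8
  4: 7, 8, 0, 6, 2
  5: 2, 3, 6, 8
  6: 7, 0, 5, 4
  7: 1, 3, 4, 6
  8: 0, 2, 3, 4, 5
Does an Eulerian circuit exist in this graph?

No

Degrees: 0:4, 1:2, 2:4, 3:4, 4:5, 5:4, 6:4, 7:4, 8:5
4, 8 have odd degree; an Eulerian circuit needs every degree to be even, so none exists.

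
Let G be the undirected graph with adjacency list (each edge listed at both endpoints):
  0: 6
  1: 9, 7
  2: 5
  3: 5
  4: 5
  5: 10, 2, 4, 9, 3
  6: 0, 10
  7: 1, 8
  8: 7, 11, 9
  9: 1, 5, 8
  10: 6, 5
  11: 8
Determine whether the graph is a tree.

The graph has 12 vertices and 12 edges.
Connected but with 12 > 11 edges, so it has a cycle and is not a tree.

No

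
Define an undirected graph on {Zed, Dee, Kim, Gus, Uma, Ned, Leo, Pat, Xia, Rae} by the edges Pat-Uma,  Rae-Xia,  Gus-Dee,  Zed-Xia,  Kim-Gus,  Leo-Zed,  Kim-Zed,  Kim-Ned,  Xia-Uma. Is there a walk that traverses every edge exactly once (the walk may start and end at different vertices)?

No

Degrees: Zed:3, Dee:1, Kim:3, Gus:2, Uma:2, Ned:1, Leo:1, Pat:1, Xia:3, Rae:1
Odd-degree vertices: Zed, Dee, Kim, Ned, Leo, Pat, Xia, Rae (8 total).
With 8 odd-degree vertices (more than two), no single trail can use every edge.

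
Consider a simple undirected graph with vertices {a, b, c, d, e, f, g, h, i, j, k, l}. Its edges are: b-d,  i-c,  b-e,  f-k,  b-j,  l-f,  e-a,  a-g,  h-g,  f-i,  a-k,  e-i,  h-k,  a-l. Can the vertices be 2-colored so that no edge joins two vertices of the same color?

The cycle a-e-i-f-l-a has length 5, which is odd, so the graph is not bipartite.

No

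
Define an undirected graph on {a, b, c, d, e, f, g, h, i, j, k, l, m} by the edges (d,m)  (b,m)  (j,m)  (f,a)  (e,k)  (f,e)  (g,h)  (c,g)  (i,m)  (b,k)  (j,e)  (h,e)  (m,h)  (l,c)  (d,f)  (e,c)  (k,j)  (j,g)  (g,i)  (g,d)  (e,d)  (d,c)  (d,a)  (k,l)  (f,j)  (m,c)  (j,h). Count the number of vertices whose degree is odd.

Degrees: a:2, b:2, c:5, d:6, e:6, f:4, g:5, h:4, i:2, j:6, k:4, l:2, m:6
Odd-degree vertices: c, g.

2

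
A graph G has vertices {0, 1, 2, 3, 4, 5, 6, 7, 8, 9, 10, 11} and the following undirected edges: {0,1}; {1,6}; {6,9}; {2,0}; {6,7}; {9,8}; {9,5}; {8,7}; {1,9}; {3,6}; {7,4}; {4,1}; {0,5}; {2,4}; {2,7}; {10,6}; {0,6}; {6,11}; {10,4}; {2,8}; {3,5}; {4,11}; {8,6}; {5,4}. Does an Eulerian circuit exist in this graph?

Yes

Degrees: 0:4, 1:4, 2:4, 3:2, 4:6, 5:4, 6:8, 7:4, 8:4, 9:4, 10:2, 11:2
All degrees are even and the non-isolated vertices are connected — an Eulerian circuit exists.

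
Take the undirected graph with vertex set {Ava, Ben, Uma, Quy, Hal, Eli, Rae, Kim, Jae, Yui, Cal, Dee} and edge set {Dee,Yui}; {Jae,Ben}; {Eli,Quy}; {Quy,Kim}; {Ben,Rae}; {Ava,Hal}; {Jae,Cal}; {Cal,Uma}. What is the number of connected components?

4

Component: {Ava, Hal}
Component: {Yui, Dee}
Component: {Quy, Eli, Kim}
Component: {Ben, Uma, Rae, Jae, Cal}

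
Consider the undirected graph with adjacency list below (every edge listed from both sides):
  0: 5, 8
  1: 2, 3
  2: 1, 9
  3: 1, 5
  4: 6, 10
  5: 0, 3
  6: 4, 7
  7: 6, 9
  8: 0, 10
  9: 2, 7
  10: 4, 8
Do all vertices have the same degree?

Degrees: 0:2, 1:2, 2:2, 3:2, 4:2, 5:2, 6:2, 7:2, 8:2, 9:2, 10:2
All degrees equal 2; the graph is regular.

Yes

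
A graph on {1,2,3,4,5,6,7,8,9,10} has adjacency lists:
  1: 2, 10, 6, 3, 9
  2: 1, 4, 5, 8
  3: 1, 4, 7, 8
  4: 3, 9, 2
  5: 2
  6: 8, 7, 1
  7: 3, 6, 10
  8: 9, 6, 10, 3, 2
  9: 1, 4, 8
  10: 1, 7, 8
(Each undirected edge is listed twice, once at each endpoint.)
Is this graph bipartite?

Yes

A valid 2-coloring puts {2, 3, 6, 9, 10} on one side and {1, 4, 5, 7, 8} on the other; every edge crosses between the two sides.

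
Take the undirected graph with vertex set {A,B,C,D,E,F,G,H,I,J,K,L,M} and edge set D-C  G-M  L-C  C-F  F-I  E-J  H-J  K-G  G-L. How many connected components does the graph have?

4

Component: {A}
Component: {B}
Component: {E, H, J}
Component: {C, D, F, G, I, K, L, M}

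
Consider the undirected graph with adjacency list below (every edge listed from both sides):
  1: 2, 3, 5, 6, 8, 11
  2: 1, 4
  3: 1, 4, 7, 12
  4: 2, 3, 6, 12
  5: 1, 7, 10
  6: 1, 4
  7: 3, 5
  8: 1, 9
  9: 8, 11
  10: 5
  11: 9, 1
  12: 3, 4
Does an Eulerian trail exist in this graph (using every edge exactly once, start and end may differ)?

Degrees: 1:6, 2:2, 3:4, 4:4, 5:3, 6:2, 7:2, 8:2, 9:2, 10:1, 11:2, 12:2
Odd-degree vertices: 5, 10 (2 total).
The non-isolated vertices are connected and exactly 2 have odd degree, so an Eulerian trail exists (from 5 to 10).

Yes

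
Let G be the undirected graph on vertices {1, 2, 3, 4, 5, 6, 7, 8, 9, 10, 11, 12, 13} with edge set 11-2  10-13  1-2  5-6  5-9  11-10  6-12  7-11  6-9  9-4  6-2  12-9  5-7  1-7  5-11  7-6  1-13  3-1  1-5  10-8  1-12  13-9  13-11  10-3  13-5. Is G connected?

Yes

A breadth-first search from 1 visits 1, 3, 12, 13, 2, 5, 7, 10, 9, 6, 11, 8, 4 — all 13 vertices — so the graph is connected.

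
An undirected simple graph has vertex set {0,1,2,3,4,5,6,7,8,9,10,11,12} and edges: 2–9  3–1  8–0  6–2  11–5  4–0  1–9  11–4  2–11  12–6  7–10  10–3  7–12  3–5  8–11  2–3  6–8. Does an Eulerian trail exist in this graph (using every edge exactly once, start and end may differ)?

Degrees: 0:2, 1:2, 2:4, 3:4, 4:2, 5:2, 6:3, 7:2, 8:3, 9:2, 10:2, 11:4, 12:2
Odd-degree vertices: 6, 8 (2 total).
The non-isolated vertices are connected and exactly 2 have odd degree, so an Eulerian trail exists (from 6 to 8).

Yes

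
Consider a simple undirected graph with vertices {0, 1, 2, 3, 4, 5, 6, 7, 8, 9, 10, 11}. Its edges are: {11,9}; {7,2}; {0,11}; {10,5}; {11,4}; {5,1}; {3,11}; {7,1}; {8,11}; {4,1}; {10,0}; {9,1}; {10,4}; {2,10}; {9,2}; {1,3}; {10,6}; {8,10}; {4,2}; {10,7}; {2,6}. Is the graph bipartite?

The cycle 4-2-10-4 has length 3, which is odd, so the graph is not bipartite.

No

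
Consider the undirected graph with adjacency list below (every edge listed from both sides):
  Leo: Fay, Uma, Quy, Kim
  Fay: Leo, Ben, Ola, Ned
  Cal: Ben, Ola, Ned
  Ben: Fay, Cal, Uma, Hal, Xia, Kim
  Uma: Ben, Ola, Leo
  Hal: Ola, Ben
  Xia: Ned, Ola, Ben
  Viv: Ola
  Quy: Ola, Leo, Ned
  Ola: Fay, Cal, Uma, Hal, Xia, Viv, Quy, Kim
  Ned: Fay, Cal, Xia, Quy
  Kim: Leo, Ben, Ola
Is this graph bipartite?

Yes

Partition the vertices as {Fay, Cal, Uma, Hal, Xia, Viv, Quy, Kim} vs {Leo, Ben, Ola, Ned}. Each listed edge has one endpoint in each part, so the graph is bipartite.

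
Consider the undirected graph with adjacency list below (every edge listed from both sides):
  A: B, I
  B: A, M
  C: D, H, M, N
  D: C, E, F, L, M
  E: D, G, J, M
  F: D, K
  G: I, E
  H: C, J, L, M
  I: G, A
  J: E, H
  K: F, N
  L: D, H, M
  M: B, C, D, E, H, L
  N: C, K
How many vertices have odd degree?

Degrees: A:2, B:2, C:4, D:5, E:4, F:2, G:2, H:4, I:2, J:2, K:2, L:3, M:6, N:2
Odd-degree vertices: D, L.

2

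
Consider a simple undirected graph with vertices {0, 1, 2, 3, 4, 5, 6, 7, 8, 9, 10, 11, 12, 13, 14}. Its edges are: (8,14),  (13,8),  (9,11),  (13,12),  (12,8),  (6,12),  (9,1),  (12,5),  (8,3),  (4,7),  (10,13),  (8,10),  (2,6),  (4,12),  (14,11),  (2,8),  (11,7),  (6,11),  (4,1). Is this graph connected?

No

Component: {0}
Component: {1, 2, 3, 4, 5, 6, 7, 8, 9, 10, 11, 12, 13, 14}
There are 2 separate components, so the graph is not connected.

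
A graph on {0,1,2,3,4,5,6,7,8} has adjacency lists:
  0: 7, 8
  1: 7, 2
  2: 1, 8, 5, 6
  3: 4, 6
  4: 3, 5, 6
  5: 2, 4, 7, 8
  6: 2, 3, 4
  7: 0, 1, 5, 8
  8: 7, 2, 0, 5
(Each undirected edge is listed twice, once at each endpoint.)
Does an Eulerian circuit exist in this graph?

No

Degrees: 0:2, 1:2, 2:4, 3:2, 4:3, 5:4, 6:3, 7:4, 8:4
4, 6 have odd degree; an Eulerian circuit needs every degree to be even, so none exists.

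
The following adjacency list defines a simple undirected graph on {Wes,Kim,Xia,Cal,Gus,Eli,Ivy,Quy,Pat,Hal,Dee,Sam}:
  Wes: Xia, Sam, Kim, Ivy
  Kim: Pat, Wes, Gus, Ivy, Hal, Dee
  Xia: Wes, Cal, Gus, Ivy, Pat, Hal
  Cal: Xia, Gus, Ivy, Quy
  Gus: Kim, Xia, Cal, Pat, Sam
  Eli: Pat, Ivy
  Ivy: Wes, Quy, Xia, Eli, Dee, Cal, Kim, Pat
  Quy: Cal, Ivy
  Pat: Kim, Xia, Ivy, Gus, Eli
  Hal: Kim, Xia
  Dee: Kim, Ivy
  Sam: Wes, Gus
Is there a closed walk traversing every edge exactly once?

Degrees: Wes:4, Kim:6, Xia:6, Cal:4, Gus:5, Eli:2, Ivy:8, Quy:2, Pat:5, Hal:2, Dee:2, Sam:2
Gus, Pat have odd degree; an Eulerian circuit needs every degree to be even, so none exists.

No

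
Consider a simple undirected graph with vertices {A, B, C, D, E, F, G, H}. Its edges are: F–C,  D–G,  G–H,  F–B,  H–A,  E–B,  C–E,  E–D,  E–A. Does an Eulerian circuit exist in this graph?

Yes

Degrees: A:2, B:2, C:2, D:2, E:4, F:2, G:2, H:2
All degrees are even and the non-isolated vertices are connected — an Eulerian circuit exists.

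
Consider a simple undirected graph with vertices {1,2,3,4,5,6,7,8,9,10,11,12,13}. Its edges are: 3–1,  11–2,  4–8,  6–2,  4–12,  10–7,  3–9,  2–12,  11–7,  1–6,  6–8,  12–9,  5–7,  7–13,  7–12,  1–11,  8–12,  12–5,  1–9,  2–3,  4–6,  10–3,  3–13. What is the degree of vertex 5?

Neighbors of 5: 7, 12.

2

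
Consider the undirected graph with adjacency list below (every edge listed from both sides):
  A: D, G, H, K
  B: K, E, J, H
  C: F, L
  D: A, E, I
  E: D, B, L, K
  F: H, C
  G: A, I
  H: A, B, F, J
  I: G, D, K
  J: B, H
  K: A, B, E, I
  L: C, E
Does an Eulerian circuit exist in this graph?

Degrees: A:4, B:4, C:2, D:3, E:4, F:2, G:2, H:4, I:3, J:2, K:4, L:2
Vertices with odd degree: D, I. An Eulerian circuit requires all degrees even.

No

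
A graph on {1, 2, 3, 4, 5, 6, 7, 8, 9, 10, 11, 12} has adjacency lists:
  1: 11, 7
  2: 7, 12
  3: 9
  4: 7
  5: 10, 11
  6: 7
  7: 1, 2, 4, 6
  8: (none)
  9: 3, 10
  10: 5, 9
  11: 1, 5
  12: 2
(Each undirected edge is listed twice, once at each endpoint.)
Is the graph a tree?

|V| = 12, |E| = 10.
It splits into 2 components, so it cannot be a tree.

No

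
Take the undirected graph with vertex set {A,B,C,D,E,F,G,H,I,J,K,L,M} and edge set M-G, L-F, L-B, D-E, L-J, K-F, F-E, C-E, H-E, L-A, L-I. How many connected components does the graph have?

Component: {G, M}
Component: {A, B, C, D, E, F, H, I, J, K, L}

2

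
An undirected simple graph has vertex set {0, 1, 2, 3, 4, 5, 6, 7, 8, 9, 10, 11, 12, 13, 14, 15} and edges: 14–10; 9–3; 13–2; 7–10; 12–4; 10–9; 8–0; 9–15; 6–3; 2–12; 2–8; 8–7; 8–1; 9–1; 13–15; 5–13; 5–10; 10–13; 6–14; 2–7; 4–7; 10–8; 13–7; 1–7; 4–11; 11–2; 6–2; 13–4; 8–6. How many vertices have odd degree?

Degrees: 0:1, 1:3, 2:6, 3:2, 4:4, 5:2, 6:4, 7:6, 8:6, 9:4, 10:6, 11:2, 12:2, 13:6, 14:2, 15:2
Odd-degree vertices: 0, 1.

2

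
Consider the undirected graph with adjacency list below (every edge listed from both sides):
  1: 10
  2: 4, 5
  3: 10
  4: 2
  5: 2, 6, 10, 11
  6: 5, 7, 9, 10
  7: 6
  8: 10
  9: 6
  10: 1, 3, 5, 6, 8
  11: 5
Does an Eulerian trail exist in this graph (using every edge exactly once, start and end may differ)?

Degrees: 1:1, 2:2, 3:1, 4:1, 5:4, 6:4, 7:1, 8:1, 9:1, 10:5, 11:1
Odd-degree vertices: 1, 3, 4, 7, 8, 9, 10, 11 (8 total).
With 8 odd-degree vertices (more than two), no single trail can use every edge.

No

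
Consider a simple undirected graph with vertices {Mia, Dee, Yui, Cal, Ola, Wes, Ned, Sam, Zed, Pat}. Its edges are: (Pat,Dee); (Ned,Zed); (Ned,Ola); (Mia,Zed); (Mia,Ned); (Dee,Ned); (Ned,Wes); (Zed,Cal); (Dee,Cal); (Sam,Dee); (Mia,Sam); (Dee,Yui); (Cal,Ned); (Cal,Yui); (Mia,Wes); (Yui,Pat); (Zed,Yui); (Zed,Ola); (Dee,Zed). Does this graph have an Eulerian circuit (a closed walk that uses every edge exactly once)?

Yes

Degrees: Mia:4, Dee:6, Yui:4, Cal:4, Ola:2, Wes:2, Ned:6, Sam:2, Zed:6, Pat:2
Every vertex has even degree and the edges form a single connected piece, so an Eulerian circuit exists.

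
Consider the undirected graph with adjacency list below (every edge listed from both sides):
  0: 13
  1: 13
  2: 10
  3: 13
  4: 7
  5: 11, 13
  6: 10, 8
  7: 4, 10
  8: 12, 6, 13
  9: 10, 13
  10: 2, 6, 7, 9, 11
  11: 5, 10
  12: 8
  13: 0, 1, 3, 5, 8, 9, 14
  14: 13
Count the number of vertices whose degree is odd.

10

Degrees: 0:1, 1:1, 2:1, 3:1, 4:1, 5:2, 6:2, 7:2, 8:3, 9:2, 10:5, 11:2, 12:1, 13:7, 14:1
Odd-degree vertices: 0, 1, 2, 3, 4, 8, 10, 12, 13, 14.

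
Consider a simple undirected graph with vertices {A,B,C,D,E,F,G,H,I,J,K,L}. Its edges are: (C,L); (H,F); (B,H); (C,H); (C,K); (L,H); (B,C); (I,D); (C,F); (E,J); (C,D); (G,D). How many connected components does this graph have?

3

Component: {A}
Component: {E, J}
Component: {B, C, D, F, G, H, I, K, L}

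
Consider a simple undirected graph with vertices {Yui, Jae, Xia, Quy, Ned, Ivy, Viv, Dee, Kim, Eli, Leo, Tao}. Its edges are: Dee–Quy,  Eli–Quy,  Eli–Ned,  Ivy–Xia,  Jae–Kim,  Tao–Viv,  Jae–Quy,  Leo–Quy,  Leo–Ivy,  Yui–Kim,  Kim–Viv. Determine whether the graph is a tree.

The graph has 12 vertices and 11 edges.
It is connected with exactly 11 edges, hence acyclic — it is a tree.

Yes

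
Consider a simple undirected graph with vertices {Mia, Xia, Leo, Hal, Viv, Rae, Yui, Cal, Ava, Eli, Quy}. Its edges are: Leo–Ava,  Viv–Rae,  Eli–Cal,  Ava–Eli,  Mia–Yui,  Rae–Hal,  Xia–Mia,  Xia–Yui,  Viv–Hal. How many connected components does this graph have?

4

Component: {Quy}
Component: {Mia, Xia, Yui}
Component: {Hal, Viv, Rae}
Component: {Leo, Cal, Ava, Eli}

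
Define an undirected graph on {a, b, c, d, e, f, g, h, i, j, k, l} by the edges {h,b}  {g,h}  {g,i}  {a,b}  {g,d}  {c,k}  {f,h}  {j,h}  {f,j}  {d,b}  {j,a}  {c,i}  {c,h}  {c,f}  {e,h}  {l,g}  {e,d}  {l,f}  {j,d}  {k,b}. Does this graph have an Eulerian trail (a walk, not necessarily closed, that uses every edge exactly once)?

Yes

Degrees: a:2, b:4, c:4, d:4, e:2, f:4, g:4, h:6, i:2, j:4, k:2, l:2
Odd-degree vertices: none (0 total).
With 0 odd-degree vertices and all edges in one connected piece, an Eulerian trail exists.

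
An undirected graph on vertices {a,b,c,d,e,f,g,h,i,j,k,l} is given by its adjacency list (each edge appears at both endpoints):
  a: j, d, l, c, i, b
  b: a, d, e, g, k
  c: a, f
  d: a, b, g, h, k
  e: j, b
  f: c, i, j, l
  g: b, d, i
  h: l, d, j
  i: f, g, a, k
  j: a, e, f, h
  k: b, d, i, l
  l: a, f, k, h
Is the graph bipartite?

No

The cycle d-b-g-d has length 3, which is odd, so the graph is not bipartite.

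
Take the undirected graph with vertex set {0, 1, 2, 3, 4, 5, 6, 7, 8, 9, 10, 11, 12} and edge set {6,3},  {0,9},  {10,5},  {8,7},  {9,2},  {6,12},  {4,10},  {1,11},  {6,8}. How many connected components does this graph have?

Component: {1, 11}
Component: {0, 2, 9}
Component: {4, 5, 10}
Component: {3, 6, 7, 8, 12}

4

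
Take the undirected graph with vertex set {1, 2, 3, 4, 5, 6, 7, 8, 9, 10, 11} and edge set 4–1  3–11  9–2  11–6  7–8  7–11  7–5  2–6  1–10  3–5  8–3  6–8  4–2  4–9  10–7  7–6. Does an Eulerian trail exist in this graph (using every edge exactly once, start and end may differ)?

No

Degrees: 1:2, 2:3, 3:3, 4:3, 5:2, 6:4, 7:5, 8:3, 9:2, 10:2, 11:3
Odd-degree vertices: 2, 3, 4, 7, 8, 11 (6 total).
An Eulerian trail requires 0 or 2 odd-degree vertices; here there are 6.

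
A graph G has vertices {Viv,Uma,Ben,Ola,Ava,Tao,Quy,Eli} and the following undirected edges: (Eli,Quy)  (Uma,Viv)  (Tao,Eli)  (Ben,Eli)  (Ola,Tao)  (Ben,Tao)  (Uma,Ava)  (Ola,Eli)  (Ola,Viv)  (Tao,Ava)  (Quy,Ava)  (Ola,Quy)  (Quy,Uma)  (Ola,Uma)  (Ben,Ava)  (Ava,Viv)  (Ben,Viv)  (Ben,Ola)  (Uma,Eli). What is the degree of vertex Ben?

Neighbors of Ben: Viv, Ola, Ava, Tao, Eli.

5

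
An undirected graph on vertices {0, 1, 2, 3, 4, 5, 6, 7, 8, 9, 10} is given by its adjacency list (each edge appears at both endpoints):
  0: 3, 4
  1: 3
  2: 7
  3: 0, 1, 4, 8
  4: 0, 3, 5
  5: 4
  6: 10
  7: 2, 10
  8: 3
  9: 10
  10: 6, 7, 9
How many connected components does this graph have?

Component: {2, 6, 7, 9, 10}
Component: {0, 1, 3, 4, 5, 8}

2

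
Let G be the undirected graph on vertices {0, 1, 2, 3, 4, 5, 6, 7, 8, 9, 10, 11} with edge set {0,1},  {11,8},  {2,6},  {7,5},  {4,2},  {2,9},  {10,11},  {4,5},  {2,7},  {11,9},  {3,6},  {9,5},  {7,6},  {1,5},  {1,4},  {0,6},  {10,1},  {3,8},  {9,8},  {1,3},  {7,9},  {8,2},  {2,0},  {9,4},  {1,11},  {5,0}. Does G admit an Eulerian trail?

Yes

Degrees: 0:4, 1:6, 2:6, 3:3, 4:4, 5:5, 6:4, 7:4, 8:4, 9:6, 10:2, 11:4
Odd-degree vertices: 3, 5 (2 total).
The non-isolated vertices are connected and exactly 2 have odd degree, so an Eulerian trail exists (from 3 to 5).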